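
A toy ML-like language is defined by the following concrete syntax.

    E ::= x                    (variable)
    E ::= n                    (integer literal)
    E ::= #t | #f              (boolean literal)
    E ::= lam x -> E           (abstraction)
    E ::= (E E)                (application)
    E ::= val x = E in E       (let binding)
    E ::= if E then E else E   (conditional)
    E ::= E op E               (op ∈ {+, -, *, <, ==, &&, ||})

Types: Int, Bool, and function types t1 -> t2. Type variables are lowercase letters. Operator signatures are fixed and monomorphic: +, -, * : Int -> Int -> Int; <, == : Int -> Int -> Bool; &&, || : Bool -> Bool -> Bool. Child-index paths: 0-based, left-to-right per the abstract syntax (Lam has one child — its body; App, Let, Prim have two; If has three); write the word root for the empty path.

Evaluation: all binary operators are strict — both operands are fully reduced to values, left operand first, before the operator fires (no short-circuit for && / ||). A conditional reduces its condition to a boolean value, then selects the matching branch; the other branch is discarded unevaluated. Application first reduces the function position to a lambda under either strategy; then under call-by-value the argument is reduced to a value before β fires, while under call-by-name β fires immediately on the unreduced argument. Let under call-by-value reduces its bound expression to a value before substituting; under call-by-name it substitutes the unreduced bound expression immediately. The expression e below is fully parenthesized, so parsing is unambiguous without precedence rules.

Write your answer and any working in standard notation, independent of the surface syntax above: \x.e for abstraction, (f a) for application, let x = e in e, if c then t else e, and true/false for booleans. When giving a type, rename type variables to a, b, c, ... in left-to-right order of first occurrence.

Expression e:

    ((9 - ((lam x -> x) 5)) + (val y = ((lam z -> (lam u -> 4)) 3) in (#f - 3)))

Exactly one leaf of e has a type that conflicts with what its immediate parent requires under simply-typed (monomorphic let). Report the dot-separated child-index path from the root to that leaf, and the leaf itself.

Derivation:
  unify Int ~ Int
x : a
\x._ : a -> a
  unify a -> a ~ Int -> b
  unify a ~ Int
  unify Int ~ b
_ _ : Int
  unify Int ~ Int
  unify Int ~ Int
\u._ : d -> Int
\z._ : c -> d -> Int
  unify c -> d -> Int ~ Int -> e
  unify c ~ Int
  unify d -> Int ~ e
_ _ : d -> Int
let y : d -> Int
  unify Bool ~ Int
  FAIL: mismatch Bool ~ Int

Answer: 1.1.0 : false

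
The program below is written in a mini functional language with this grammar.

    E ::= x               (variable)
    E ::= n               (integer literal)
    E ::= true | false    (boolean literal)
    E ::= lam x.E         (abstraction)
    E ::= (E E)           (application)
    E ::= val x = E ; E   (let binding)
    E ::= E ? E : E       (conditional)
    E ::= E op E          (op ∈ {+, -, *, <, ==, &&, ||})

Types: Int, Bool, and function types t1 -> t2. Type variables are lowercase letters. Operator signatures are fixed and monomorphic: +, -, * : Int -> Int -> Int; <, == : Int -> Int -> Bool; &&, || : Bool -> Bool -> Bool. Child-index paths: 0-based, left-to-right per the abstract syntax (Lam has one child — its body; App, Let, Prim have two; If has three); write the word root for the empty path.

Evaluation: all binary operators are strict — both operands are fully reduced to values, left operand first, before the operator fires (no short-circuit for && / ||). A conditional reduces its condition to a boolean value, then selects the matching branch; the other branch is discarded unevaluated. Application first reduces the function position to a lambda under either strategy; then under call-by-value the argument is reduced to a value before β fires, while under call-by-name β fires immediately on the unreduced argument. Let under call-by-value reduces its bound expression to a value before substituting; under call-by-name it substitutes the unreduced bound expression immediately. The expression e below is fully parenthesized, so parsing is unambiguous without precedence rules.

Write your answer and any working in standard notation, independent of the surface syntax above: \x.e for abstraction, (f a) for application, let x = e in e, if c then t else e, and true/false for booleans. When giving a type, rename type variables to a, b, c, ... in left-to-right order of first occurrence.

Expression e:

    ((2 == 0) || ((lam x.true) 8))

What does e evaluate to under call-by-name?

Answer: true

Derivation:
step 0: ((2 == 0) || ((\x.true) 8))
step 1: [delta@0] (false || ((\x.true) 8))
step 2: [beta@1] (false || true)
step 3: [delta@root] true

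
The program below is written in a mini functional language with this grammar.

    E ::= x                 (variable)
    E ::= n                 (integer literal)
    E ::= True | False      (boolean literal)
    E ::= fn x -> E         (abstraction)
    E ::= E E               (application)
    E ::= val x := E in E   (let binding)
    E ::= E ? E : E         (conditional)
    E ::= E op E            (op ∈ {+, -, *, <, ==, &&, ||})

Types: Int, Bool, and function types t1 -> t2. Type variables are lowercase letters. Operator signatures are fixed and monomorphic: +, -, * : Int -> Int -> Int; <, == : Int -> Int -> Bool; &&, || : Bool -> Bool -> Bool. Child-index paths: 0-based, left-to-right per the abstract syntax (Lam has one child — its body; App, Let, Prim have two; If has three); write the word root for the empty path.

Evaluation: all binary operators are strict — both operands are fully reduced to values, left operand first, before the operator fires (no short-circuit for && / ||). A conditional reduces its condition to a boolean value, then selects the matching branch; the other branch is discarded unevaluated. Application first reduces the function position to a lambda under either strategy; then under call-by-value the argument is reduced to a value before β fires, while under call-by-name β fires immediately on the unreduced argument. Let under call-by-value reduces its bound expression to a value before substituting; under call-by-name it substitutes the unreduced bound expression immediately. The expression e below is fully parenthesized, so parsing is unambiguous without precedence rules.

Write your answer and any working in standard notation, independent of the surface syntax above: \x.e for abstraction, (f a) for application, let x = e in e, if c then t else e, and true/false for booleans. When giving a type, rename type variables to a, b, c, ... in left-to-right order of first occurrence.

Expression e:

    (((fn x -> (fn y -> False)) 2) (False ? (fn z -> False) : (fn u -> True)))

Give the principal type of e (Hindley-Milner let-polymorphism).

Working:
\y._ : b -> Bool
\x._ : a -> b -> Bool
  unify a -> b -> Bool ~ Int -> c
  unify a ~ Int
  unify b -> Bool ~ c
_ _ : b -> Bool
  unify Bool ~ Bool
\z._ : d -> Bool
\u._ : e -> Bool
  unify d -> Bool ~ e -> Bool
  unify d ~ e
  unify Bool ~ Bool
  unify b -> Bool ~ (e -> Bool) -> f
  unify b ~ e -> Bool
  unify Bool ~ f
_ _ : Bool

Answer: Bool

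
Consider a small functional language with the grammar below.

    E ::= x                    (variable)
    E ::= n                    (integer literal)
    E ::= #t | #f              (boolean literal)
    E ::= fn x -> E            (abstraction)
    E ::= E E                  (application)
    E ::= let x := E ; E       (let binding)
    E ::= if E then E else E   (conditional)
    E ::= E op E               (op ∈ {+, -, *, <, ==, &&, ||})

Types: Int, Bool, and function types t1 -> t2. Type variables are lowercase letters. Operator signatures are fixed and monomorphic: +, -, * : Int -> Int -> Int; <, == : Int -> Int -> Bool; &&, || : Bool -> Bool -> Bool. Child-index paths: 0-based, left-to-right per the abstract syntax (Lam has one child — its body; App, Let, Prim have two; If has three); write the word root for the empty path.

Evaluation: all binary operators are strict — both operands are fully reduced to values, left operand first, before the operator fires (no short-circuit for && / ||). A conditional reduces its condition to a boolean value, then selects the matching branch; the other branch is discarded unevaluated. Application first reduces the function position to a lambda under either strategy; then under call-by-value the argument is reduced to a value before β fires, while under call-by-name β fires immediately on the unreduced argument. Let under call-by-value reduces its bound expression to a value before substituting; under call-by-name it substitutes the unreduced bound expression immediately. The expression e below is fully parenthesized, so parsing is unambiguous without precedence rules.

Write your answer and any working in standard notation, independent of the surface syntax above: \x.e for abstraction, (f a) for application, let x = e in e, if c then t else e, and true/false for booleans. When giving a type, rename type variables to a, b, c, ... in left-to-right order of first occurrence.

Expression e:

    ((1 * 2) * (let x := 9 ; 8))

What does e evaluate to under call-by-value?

Answer: 16

Working:
step 0: ((1 * 2) * (let x = 9 in 8))
step 1: [delta@0] (2 * (let x = 9 in 8))
step 2: [let@1] (2 * 8)
step 3: [delta@root] 16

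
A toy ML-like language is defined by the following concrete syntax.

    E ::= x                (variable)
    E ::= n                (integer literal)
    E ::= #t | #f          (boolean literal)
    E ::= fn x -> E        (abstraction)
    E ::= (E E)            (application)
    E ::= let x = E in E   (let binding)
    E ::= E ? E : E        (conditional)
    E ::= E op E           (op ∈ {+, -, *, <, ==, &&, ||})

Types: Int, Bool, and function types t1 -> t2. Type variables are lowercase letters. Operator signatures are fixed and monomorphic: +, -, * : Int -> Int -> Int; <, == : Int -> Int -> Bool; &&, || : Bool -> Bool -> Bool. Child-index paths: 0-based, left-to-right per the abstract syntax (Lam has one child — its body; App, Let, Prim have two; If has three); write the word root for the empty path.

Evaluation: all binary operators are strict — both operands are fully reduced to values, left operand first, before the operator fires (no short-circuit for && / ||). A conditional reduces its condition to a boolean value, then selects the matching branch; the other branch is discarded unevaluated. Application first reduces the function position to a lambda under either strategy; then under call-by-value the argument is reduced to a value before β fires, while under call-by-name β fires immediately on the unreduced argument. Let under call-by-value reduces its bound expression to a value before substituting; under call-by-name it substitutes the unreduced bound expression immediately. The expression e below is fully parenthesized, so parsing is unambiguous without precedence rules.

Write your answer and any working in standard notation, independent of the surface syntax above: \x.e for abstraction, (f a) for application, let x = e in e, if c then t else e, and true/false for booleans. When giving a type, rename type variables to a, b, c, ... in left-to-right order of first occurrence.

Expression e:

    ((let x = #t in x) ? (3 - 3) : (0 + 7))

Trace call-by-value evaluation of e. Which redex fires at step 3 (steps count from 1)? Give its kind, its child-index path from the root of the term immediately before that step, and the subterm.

Answer: delta at root : (3 - 3)

Working:
step 0: (if (let x = true in x) then (3 - 3) else (0 + 7))
step 1: [let@0] (if true then (3 - 3) else (0 + 7))
step 2: [if@root] (3 - 3)
step 3: [delta@root] 0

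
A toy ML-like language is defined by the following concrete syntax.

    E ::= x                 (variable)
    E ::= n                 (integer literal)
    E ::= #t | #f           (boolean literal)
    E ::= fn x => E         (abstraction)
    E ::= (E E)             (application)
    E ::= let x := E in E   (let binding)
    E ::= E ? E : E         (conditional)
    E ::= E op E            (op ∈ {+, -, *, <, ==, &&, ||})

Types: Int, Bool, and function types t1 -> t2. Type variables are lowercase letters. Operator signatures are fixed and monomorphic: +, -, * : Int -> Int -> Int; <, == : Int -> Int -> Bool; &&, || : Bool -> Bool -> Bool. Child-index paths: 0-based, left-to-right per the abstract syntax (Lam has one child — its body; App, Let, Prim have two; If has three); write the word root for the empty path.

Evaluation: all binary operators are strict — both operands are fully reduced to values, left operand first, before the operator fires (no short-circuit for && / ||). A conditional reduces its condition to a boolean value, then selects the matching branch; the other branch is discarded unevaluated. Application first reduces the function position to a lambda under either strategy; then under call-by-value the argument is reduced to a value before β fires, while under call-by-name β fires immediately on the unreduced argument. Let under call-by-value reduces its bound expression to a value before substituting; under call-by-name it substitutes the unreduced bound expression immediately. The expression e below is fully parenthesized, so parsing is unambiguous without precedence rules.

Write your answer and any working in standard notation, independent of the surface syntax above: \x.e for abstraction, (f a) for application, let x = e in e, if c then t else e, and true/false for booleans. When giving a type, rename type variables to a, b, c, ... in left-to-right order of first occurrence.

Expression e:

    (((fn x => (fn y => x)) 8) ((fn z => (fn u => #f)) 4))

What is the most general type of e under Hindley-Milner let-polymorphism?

Working:
x : a
\y._ : b -> a
\x._ : a -> b -> a
  unify a -> b -> a ~ Int -> c
  unify a ~ Int
  unify b -> Int ~ c
_ _ : b -> Int
\u._ : e -> Bool
\z._ : d -> e -> Bool
  unify d -> e -> Bool ~ Int -> f
  unify d ~ Int
  unify e -> Bool ~ f
_ _ : e -> Bool
  unify b -> Int ~ (e -> Bool) -> g
  unify b ~ e -> Bool
  unify Int ~ g
_ _ : Int

Answer: Int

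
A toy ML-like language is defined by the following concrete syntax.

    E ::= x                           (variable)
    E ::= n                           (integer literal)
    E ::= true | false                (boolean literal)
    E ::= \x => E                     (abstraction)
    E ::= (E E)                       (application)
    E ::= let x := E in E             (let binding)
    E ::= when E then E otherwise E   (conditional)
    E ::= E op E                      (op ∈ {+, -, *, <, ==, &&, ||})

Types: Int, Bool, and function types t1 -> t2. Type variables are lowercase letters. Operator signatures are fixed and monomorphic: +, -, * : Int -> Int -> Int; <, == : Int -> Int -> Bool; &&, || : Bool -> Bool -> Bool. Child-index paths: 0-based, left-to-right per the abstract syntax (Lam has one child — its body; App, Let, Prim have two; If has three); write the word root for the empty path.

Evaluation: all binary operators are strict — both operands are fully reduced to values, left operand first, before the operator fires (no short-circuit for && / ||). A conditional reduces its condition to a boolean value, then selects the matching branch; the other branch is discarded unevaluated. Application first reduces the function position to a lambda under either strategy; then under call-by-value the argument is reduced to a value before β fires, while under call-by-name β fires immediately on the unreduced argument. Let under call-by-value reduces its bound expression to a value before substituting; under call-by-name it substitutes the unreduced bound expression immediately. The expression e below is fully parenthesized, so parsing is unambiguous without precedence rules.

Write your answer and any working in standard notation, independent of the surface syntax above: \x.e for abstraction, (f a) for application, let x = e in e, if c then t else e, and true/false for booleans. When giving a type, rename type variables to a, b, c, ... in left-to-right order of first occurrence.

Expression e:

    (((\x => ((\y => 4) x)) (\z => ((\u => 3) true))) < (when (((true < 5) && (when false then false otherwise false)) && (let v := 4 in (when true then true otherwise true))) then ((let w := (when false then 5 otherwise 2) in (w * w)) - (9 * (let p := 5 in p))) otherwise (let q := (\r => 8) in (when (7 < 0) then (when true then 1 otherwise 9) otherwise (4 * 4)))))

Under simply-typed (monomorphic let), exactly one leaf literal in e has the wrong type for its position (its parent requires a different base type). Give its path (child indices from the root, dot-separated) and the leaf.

Trace:
\y._ : b -> Int
x : a
  unify b -> Int ~ a -> c
  unify b ~ a
  unify Int ~ c
_ _ : Int
\x._ : a -> Int
\u._ : e -> Int
  unify e -> Int ~ Bool -> f
  unify e ~ Bool
  unify Int ~ f
_ _ : Int
\z._ : d -> Int
  unify a -> Int ~ (d -> Int) -> g
  unify a ~ d -> Int
  unify Int ~ g
_ _ : Int
  unify Int ~ Int
  unify Bool ~ Int
  FAIL: mismatch Bool ~ Int

Answer: 1.0.0.0.0 : true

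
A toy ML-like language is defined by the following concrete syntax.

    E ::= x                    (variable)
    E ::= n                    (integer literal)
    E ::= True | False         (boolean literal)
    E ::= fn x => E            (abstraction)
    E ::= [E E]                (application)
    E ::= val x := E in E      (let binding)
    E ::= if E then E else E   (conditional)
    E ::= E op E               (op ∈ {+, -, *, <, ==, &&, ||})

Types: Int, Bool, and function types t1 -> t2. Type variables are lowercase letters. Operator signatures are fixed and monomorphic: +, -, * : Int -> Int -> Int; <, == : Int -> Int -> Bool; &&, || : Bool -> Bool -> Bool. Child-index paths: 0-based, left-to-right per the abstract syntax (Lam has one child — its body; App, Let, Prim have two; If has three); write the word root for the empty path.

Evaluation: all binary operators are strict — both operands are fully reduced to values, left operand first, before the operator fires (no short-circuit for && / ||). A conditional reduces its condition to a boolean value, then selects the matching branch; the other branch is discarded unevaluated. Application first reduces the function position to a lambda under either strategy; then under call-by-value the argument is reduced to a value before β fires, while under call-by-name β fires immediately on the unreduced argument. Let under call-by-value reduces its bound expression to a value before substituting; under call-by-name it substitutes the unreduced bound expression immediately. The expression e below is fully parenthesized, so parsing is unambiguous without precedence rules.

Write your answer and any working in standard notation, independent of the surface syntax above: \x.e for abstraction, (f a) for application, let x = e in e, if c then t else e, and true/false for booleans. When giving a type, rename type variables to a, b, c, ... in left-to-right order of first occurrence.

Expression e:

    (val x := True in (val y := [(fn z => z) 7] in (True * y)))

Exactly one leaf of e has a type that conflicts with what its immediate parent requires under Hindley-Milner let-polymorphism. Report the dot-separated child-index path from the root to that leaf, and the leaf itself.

Derivation:
let x : Bool
z : a
\z._ : a -> a
  unify a -> a ~ Int -> b
  unify a ~ Int
  unify Int ~ b
_ _ : Int
let y : Int
  unify Bool ~ Int
  FAIL: mismatch Bool ~ Int

Answer: 1.1.0 : true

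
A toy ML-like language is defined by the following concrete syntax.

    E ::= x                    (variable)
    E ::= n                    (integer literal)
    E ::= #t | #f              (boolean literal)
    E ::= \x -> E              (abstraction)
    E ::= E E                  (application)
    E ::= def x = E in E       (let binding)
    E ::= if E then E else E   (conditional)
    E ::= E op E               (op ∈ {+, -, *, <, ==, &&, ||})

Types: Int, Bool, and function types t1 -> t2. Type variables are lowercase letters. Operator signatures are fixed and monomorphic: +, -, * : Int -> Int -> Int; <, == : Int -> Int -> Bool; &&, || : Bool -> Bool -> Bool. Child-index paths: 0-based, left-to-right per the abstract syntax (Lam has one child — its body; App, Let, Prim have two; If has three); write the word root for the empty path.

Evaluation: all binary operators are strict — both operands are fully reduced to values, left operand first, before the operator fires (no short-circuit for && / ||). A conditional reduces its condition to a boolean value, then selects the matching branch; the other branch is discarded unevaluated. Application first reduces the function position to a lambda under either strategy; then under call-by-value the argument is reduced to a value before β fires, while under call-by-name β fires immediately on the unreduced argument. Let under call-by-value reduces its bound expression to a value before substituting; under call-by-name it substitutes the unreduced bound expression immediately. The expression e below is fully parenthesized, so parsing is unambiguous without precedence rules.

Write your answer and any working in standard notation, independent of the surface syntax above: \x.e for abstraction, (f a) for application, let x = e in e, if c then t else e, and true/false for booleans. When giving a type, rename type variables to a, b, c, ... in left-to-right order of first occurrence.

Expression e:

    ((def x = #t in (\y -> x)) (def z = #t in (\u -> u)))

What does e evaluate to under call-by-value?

Derivation:
step 0: ((let x = true in (\y.x)) (let z = true in (\u.u)))
step 1: [let@0] ((\y.true) (let z = true in (\u.u)))
step 2: [let@1] ((\y.true) (\u.u))
step 3: [beta@root] true

Answer: true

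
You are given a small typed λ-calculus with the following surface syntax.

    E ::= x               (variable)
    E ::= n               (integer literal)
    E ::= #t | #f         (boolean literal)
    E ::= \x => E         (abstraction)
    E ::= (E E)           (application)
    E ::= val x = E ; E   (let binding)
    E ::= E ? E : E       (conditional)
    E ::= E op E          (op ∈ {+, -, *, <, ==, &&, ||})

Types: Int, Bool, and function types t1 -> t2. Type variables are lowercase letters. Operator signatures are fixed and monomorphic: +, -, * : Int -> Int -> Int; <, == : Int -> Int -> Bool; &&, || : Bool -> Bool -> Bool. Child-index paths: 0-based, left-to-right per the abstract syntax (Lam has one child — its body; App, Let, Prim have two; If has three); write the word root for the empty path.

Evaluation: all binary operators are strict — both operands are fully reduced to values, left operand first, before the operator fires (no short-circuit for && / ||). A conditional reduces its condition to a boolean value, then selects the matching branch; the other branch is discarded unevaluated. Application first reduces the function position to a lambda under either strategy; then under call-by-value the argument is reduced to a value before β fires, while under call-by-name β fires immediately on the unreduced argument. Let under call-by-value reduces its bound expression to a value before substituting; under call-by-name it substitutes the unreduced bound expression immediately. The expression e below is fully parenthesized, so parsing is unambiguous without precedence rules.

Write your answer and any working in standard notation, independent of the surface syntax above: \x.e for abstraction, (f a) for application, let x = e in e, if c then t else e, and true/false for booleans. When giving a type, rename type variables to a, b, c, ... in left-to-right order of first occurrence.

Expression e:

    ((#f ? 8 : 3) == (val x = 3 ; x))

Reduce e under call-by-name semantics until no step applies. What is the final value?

Answer: true

Trace:
step 0: ((if false then 8 else 3) == (let x = 3 in x))
step 1: [if@0] (3 == (let x = 3 in x))
step 2: [let@1] (3 == 3)
step 3: [delta@root] true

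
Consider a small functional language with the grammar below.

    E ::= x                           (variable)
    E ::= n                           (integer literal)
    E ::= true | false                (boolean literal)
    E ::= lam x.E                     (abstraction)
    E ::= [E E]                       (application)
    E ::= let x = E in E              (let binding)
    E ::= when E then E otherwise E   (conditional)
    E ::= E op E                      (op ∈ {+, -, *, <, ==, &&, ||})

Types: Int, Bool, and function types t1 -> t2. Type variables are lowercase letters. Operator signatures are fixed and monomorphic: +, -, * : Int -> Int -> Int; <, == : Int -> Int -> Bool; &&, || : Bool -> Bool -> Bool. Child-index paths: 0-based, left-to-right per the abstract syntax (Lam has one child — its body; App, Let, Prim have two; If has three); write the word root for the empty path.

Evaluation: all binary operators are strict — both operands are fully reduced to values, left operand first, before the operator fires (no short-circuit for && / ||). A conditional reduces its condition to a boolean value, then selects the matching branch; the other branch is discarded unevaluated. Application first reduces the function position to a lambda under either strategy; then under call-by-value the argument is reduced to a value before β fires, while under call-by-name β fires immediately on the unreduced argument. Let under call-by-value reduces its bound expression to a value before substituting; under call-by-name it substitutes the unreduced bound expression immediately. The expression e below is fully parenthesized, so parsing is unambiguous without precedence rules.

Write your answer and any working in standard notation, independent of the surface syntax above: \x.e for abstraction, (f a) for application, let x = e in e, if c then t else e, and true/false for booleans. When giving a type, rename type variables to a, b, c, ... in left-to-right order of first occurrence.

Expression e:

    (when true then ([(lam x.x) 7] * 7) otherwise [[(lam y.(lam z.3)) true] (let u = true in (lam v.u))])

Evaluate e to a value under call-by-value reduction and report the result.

Answer: 49

Derivation:
step 0: (if true then (((\x.x) 7) * 7) else (((\y.(\z.3)) true) (let u = true in (\v.u))))
step 1: [if@root] (((\x.x) 7) * 7)
step 2: [beta@0] (7 * 7)
step 3: [delta@root] 49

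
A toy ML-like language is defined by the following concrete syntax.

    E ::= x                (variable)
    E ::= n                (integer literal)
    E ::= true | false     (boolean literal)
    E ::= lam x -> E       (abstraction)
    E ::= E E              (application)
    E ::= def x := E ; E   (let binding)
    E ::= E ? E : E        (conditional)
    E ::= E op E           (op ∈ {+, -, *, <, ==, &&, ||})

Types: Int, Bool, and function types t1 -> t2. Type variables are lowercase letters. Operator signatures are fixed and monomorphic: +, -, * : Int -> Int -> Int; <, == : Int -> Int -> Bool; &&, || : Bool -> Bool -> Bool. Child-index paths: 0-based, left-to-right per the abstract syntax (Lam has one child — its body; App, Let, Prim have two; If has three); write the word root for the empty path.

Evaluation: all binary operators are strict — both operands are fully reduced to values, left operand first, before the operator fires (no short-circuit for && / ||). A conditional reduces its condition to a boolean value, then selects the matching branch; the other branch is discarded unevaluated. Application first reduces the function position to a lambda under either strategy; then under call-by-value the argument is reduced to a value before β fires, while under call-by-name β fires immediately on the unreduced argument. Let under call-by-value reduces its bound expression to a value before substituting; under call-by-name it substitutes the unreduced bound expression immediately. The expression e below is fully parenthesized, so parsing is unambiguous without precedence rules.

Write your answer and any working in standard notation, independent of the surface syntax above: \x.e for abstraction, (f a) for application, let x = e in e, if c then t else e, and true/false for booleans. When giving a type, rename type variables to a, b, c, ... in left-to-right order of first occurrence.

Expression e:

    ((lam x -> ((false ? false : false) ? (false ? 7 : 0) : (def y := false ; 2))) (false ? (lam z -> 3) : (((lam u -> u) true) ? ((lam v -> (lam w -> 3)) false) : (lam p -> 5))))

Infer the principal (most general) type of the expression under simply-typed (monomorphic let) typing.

Answer: Int

Trace:
  unify Bool ~ Bool
  unify Bool ~ Bool
  unify Bool ~ Bool
  unify Bool ~ Bool
  unify Int ~ Int
let y : Bool
  unify Int ~ Int
\x._ : a -> Int
  unify Bool ~ Bool
\z._ : b -> Int
u : c
\u._ : c -> c
  unify c -> c ~ Bool -> d
  unify c ~ Bool
  unify Bool ~ d
_ _ : Bool
  unify Bool ~ Bool
\w._ : f -> Int
\v._ : e -> f -> Int
  unify e -> f -> Int ~ Bool -> g
  unify e ~ Bool
  unify f -> Int ~ g
_ _ : f -> Int
\p._ : h -> Int
  unify f -> Int ~ h -> Int
  unify f ~ h
  unify Int ~ Int
  unify b -> Int ~ h -> Int
  unify b ~ h
  unify Int ~ Int
  unify a -> Int ~ (h -> Int) -> i
  unify a ~ h -> Int
  unify Int ~ i
_ _ : Int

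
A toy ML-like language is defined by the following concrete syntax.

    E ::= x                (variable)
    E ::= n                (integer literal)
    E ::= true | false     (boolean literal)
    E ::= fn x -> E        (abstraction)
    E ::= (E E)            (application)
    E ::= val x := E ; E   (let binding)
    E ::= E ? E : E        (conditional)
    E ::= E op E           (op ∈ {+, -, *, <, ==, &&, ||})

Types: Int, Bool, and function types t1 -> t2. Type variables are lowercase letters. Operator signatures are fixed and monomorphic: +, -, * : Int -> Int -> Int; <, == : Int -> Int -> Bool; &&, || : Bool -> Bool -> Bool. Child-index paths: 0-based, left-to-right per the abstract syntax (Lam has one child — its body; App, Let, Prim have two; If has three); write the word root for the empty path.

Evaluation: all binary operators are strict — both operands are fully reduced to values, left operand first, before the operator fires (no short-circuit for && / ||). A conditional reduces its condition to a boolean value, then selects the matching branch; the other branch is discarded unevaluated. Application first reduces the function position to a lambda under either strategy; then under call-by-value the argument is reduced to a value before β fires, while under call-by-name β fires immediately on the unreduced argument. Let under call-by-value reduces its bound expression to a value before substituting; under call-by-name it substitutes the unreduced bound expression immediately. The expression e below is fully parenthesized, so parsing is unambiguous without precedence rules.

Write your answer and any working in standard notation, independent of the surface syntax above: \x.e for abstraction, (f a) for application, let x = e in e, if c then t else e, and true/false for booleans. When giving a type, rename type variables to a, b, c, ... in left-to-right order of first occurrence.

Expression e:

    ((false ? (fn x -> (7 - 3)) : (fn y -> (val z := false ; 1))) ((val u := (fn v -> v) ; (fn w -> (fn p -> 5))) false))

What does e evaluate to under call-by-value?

Working:
step 0: ((if false then (\x.(7 - 3)) else (\y.(let z = false in 1))) ((let u = (\v.v) in (\w.(\p.5))) false))
step 1: [if@0] ((\y.(let z = false in 1)) ((let u = (\v.v) in (\w.(\p.5))) false))
step 2: [let@1.0] ((\y.(let z = false in 1)) ((\w.(\p.5)) false))
step 3: [beta@1] ((\y.(let z = false in 1)) (\p.5))
step 4: [beta@root] (let z = false in 1)
step 5: [let@root] 1

Answer: 1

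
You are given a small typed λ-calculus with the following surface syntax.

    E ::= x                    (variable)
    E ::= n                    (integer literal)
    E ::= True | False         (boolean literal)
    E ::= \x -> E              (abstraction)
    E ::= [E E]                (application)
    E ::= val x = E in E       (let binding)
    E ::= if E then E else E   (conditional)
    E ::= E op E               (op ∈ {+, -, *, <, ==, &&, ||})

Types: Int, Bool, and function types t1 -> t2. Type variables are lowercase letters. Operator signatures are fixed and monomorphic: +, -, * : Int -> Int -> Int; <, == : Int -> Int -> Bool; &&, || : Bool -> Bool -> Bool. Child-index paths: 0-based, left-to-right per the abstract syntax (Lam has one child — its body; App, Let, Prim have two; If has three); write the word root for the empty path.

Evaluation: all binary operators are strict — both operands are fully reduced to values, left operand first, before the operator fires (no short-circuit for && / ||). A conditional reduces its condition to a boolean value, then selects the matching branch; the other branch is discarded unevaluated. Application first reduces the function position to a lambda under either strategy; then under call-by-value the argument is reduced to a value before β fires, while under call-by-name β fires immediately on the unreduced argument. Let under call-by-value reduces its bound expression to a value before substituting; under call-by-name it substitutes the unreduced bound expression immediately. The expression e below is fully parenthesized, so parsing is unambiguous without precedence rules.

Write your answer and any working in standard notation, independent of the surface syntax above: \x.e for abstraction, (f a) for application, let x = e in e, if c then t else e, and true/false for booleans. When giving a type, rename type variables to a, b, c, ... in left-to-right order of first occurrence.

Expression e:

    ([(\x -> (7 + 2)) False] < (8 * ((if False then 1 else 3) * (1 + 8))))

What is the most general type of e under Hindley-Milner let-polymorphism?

Working:
  unify Int ~ Int
  unify Int ~ Int
\x._ : a -> Int
  unify a -> Int ~ Bool -> b
  unify a ~ Bool
  unify Int ~ b
_ _ : Int
  unify Int ~ Int
  unify Int ~ Int
  unify Bool ~ Bool
  unify Int ~ Int
  unify Int ~ Int
  unify Int ~ Int
  unify Int ~ Int
  unify Int ~ Int
  unify Int ~ Int
  unify Int ~ Int

Answer: Bool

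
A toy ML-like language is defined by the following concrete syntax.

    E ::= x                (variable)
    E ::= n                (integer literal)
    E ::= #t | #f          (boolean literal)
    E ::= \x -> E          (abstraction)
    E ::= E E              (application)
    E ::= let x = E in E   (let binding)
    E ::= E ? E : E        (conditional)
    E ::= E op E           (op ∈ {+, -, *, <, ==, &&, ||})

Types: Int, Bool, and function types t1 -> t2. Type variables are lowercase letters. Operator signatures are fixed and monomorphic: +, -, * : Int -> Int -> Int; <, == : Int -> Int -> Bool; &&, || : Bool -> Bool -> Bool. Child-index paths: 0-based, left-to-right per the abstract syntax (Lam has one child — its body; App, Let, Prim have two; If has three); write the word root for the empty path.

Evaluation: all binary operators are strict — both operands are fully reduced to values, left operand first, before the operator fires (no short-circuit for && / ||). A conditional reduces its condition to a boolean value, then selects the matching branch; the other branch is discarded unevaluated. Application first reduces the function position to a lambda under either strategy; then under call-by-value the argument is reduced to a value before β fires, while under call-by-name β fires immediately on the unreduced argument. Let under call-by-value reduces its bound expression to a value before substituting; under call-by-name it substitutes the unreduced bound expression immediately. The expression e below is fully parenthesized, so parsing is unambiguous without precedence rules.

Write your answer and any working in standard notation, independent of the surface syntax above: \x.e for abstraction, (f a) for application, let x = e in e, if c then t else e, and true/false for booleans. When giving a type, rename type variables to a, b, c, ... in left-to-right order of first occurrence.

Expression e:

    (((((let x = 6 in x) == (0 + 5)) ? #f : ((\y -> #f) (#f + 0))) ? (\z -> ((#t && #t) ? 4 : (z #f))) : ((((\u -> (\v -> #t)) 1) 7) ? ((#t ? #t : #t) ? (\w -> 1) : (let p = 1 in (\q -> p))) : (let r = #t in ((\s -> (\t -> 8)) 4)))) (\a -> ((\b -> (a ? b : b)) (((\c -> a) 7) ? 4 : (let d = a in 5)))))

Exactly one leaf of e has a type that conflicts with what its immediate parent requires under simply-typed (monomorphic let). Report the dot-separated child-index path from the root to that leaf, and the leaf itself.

Working:
let x : Int
x : Int
  unify Int ~ Int
  unify Int ~ Int
  unify Int ~ Int
  unify Int ~ Int
  unify Bool ~ Bool
\y._ : a -> Bool
  unify Bool ~ Int
  FAIL: mismatch Bool ~ Int

Answer: 0.0.2.1.0 : false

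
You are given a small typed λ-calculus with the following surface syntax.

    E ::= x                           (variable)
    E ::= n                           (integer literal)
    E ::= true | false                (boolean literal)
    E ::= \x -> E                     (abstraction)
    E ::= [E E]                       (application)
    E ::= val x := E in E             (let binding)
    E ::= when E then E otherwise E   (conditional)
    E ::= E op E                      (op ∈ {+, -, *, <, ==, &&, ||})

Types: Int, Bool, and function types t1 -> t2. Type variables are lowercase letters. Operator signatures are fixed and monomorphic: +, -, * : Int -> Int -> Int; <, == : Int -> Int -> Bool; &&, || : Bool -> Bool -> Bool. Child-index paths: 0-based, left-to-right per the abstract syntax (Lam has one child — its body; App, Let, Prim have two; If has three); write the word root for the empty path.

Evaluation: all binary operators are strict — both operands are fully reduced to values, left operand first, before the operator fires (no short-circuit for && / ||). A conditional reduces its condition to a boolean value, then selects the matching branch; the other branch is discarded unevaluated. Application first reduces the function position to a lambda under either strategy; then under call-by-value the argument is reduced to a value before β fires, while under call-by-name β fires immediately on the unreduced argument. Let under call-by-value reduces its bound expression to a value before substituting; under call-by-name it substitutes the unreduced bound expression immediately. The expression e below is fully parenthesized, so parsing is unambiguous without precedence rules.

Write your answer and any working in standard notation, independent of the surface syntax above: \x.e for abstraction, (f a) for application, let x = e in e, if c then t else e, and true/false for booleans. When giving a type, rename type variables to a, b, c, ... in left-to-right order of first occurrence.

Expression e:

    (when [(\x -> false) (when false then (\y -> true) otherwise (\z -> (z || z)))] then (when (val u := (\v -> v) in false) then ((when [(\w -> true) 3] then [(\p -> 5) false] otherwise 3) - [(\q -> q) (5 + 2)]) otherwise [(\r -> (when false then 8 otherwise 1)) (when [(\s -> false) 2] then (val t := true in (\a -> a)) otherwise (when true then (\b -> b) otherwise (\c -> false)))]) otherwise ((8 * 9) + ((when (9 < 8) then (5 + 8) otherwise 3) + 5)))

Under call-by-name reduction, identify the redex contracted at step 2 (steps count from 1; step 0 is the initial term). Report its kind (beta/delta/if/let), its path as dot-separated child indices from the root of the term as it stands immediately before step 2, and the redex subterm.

Answer: if at root : (if false then (if (let u = (\v.v) in false) then ((if ((\w.true) 3) then ((\p.5) false) else 3) - ((\q.q) (5 + 2))) else ((\r.(if false then 8 else 1)) (if ((\s.false) 2) then (let t = true in (\a.a)) else (if true then (\b.b) else (\c.false))))) else ((8 * 9) + ((if (9 < 8) then (5 + 8) else 3) + 5)))

Trace:
step 0: (if ((\x.false) (if false then (\y.true) else (\z.(z || z)))) then (if (let u = (\v.v) in false) then ((if ((\w.true) 3) then ((\p.5) false) else 3) - ((\q.q) (5 + 2))) else ((\r.(if false then 8 else 1)) (if ((\s.false) 2) then (let t = true in (\a.a)) else (if true then (\b.b) else (\c.false))))) else ((8 * 9) + ((if (9 < 8) then (5 + 8) else 3) + 5)))
step 1: [beta@0] (if false then (if (let u = (\v.v) in false) then ((if ((\w.true) 3) then ((\p.5) false) else 3) - ((\q.q) (5 + 2))) else ((\r.(if false then 8 else 1)) (if ((\s.false) 2) then (let t = true in (\a.a)) else (if true then (\b.b) else (\c.false))))) else ((8 * 9) + ((if (9 < 8) then (5 + 8) else 3) + 5)))
step 2: [if@root] ((8 * 9) + ((if (9 < 8) then (5 + 8) else 3) + 5))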